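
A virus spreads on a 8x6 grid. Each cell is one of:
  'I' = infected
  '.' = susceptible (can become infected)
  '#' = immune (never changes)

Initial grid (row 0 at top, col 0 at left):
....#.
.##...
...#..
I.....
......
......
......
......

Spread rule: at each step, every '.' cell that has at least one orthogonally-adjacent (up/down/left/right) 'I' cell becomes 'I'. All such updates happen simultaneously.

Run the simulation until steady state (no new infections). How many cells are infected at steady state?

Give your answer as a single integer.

Step 0 (initial): 1 infected
Step 1: +3 new -> 4 infected
Step 2: +5 new -> 9 infected
Step 3: +6 new -> 15 infected
Step 4: +6 new -> 21 infected
Step 5: +7 new -> 28 infected
Step 6: +7 new -> 35 infected
Step 7: +5 new -> 40 infected
Step 8: +3 new -> 43 infected
Step 9: +1 new -> 44 infected
Step 10: +0 new -> 44 infected

Answer: 44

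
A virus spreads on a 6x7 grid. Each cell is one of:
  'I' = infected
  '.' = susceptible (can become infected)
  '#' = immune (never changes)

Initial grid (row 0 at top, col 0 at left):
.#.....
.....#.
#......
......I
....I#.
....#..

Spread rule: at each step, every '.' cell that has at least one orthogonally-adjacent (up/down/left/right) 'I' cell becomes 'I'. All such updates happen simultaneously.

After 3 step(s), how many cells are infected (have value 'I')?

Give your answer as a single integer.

Answer: 21

Derivation:
Step 0 (initial): 2 infected
Step 1: +5 new -> 7 infected
Step 2: +7 new -> 14 infected
Step 3: +7 new -> 21 infected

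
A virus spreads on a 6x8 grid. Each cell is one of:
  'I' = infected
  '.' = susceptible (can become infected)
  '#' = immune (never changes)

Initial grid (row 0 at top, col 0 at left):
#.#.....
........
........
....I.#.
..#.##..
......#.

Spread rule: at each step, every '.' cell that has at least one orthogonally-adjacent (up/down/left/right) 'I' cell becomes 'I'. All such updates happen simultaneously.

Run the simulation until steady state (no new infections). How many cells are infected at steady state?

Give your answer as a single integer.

Answer: 41

Derivation:
Step 0 (initial): 1 infected
Step 1: +3 new -> 4 infected
Step 2: +5 new -> 9 infected
Step 3: +7 new -> 16 infected
Step 4: +10 new -> 26 infected
Step 5: +8 new -> 34 infected
Step 6: +5 new -> 39 infected
Step 7: +2 new -> 41 infected
Step 8: +0 new -> 41 infected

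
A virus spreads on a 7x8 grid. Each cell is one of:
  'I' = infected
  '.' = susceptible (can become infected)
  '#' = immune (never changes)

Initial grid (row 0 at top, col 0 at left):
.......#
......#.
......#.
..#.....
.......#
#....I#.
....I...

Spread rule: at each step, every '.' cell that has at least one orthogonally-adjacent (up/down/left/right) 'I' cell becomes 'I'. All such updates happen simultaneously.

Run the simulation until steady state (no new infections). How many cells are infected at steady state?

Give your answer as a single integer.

Step 0 (initial): 2 infected
Step 1: +4 new -> 6 infected
Step 2: +6 new -> 12 infected
Step 3: +7 new -> 19 infected
Step 4: +8 new -> 27 infected
Step 5: +5 new -> 32 infected
Step 6: +7 new -> 39 infected
Step 7: +4 new -> 43 infected
Step 8: +3 new -> 46 infected
Step 9: +2 new -> 48 infected
Step 10: +1 new -> 49 infected
Step 11: +0 new -> 49 infected

Answer: 49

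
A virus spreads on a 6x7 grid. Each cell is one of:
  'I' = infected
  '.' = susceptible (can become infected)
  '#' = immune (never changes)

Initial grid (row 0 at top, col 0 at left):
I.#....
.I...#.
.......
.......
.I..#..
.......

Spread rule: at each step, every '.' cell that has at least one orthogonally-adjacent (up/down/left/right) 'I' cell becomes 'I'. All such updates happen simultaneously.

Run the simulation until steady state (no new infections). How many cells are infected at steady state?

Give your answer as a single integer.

Step 0 (initial): 3 infected
Step 1: +8 new -> 11 infected
Step 2: +8 new -> 19 infected
Step 3: +5 new -> 24 infected
Step 4: +4 new -> 28 infected
Step 5: +4 new -> 32 infected
Step 6: +5 new -> 37 infected
Step 7: +2 new -> 39 infected
Step 8: +0 new -> 39 infected

Answer: 39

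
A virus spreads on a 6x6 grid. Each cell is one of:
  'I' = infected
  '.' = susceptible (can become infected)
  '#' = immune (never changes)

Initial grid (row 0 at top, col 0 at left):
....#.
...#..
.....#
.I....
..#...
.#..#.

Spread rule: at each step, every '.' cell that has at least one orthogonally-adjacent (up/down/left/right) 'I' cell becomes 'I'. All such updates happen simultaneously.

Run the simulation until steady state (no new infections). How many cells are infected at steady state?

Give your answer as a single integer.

Answer: 30

Derivation:
Step 0 (initial): 1 infected
Step 1: +4 new -> 5 infected
Step 2: +5 new -> 10 infected
Step 3: +7 new -> 17 infected
Step 4: +6 new -> 23 infected
Step 5: +4 new -> 27 infected
Step 6: +2 new -> 29 infected
Step 7: +1 new -> 30 infected
Step 8: +0 new -> 30 infected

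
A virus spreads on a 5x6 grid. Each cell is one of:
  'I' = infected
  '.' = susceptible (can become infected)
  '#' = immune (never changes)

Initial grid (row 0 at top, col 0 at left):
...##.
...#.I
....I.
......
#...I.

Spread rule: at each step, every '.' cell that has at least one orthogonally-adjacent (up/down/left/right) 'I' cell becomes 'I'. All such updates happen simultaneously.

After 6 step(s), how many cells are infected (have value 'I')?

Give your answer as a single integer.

Answer: 26

Derivation:
Step 0 (initial): 3 infected
Step 1: +7 new -> 10 infected
Step 2: +4 new -> 14 infected
Step 3: +4 new -> 18 infected
Step 4: +4 new -> 22 infected
Step 5: +3 new -> 25 infected
Step 6: +1 new -> 26 infected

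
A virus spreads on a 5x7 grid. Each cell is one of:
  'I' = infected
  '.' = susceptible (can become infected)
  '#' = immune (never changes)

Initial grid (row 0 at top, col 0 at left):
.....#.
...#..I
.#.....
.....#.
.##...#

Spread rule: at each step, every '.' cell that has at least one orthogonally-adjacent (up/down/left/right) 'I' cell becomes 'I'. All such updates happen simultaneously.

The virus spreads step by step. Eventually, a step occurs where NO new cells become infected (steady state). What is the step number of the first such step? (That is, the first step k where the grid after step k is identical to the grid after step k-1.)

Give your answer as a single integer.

Answer: 10

Derivation:
Step 0 (initial): 1 infected
Step 1: +3 new -> 4 infected
Step 2: +3 new -> 7 infected
Step 3: +2 new -> 9 infected
Step 4: +3 new -> 12 infected
Step 5: +4 new -> 16 infected
Step 6: +5 new -> 21 infected
Step 7: +3 new -> 24 infected
Step 8: +2 new -> 26 infected
Step 9: +2 new -> 28 infected
Step 10: +0 new -> 28 infected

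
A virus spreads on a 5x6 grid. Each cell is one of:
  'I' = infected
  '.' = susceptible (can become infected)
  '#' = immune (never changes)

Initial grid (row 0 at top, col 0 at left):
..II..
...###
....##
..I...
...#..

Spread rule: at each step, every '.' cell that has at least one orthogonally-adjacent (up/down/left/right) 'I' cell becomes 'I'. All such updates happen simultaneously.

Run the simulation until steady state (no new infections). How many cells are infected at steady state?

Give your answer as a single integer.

Answer: 24

Derivation:
Step 0 (initial): 3 infected
Step 1: +7 new -> 10 infected
Step 2: +8 new -> 18 infected
Step 3: +5 new -> 23 infected
Step 4: +1 new -> 24 infected
Step 5: +0 new -> 24 infected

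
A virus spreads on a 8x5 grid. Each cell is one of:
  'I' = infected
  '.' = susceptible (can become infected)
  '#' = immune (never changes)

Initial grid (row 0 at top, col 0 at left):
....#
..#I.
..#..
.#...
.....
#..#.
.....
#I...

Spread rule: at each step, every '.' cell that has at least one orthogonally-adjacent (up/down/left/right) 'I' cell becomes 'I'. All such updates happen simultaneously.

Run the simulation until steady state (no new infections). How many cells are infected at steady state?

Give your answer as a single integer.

Answer: 33

Derivation:
Step 0 (initial): 2 infected
Step 1: +5 new -> 7 infected
Step 2: +7 new -> 14 infected
Step 3: +8 new -> 22 infected
Step 4: +6 new -> 28 infected
Step 5: +4 new -> 32 infected
Step 6: +1 new -> 33 infected
Step 7: +0 new -> 33 infected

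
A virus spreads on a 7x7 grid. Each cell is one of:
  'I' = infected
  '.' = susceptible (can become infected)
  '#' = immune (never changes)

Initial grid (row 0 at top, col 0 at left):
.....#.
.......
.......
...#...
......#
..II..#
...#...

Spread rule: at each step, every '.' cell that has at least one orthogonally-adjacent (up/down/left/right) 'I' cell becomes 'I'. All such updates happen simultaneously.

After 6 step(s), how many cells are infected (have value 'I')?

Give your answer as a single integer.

Answer: 41

Derivation:
Step 0 (initial): 2 infected
Step 1: +5 new -> 7 infected
Step 2: +7 new -> 14 infected
Step 3: +7 new -> 21 infected
Step 4: +7 new -> 28 infected
Step 5: +7 new -> 35 infected
Step 6: +6 new -> 41 infected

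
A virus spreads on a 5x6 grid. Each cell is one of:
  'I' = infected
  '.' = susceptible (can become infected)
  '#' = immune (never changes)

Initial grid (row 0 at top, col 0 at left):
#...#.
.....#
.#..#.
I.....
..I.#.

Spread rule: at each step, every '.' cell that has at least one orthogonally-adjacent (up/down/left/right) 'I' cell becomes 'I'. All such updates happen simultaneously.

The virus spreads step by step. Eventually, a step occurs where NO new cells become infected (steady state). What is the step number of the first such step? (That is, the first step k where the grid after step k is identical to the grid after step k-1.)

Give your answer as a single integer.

Answer: 6

Derivation:
Step 0 (initial): 2 infected
Step 1: +6 new -> 8 infected
Step 2: +3 new -> 11 infected
Step 3: +4 new -> 15 infected
Step 4: +4 new -> 19 infected
Step 5: +4 new -> 23 infected
Step 6: +0 new -> 23 infected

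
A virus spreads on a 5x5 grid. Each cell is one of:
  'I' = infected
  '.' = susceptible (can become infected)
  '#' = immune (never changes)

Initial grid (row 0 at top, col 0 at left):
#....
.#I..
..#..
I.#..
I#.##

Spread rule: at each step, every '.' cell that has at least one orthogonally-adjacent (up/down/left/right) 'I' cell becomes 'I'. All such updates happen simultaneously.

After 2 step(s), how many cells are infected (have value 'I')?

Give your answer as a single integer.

Step 0 (initial): 3 infected
Step 1: +4 new -> 7 infected
Step 2: +6 new -> 13 infected

Answer: 13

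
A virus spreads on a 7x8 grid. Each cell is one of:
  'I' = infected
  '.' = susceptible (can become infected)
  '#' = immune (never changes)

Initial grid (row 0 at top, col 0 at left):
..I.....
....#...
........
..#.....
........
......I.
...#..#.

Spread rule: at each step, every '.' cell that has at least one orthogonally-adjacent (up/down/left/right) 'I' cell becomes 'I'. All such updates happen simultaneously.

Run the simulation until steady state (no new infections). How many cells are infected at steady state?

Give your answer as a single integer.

Answer: 52

Derivation:
Step 0 (initial): 2 infected
Step 1: +6 new -> 8 infected
Step 2: +11 new -> 19 infected
Step 3: +10 new -> 29 infected
Step 4: +12 new -> 41 infected
Step 5: +7 new -> 48 infected
Step 6: +3 new -> 51 infected
Step 7: +1 new -> 52 infected
Step 8: +0 new -> 52 infected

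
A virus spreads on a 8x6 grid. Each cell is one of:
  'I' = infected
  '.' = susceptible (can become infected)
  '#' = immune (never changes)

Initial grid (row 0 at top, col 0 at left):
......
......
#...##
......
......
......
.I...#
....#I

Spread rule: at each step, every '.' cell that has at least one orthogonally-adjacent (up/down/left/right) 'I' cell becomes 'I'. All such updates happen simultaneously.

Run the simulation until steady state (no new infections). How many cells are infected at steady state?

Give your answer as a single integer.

Step 0 (initial): 2 infected
Step 1: +4 new -> 6 infected
Step 2: +6 new -> 12 infected
Step 3: +6 new -> 18 infected
Step 4: +5 new -> 23 infected
Step 5: +5 new -> 28 infected
Step 6: +6 new -> 34 infected
Step 7: +4 new -> 38 infected
Step 8: +2 new -> 40 infected
Step 9: +2 new -> 42 infected
Step 10: +1 new -> 43 infected
Step 11: +0 new -> 43 infected

Answer: 43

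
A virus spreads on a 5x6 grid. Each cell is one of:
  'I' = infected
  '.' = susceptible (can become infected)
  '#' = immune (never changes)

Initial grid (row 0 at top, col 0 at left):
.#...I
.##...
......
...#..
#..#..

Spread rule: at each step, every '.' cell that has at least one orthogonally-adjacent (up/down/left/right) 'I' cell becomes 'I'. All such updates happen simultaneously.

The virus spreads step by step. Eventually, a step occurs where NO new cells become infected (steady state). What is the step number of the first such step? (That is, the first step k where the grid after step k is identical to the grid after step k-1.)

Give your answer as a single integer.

Answer: 10

Derivation:
Step 0 (initial): 1 infected
Step 1: +2 new -> 3 infected
Step 2: +3 new -> 6 infected
Step 3: +4 new -> 10 infected
Step 4: +3 new -> 13 infected
Step 5: +2 new -> 15 infected
Step 6: +2 new -> 17 infected
Step 7: +3 new -> 20 infected
Step 8: +3 new -> 23 infected
Step 9: +1 new -> 24 infected
Step 10: +0 new -> 24 infected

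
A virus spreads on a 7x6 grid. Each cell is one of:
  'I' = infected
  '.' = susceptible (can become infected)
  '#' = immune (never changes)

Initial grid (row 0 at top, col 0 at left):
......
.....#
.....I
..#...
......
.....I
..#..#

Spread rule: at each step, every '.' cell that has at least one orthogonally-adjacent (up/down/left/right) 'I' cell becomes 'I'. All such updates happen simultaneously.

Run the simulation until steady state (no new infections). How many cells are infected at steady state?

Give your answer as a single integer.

Step 0 (initial): 2 infected
Step 1: +4 new -> 6 infected
Step 2: +6 new -> 12 infected
Step 3: +7 new -> 19 infected
Step 4: +6 new -> 25 infected
Step 5: +7 new -> 32 infected
Step 6: +5 new -> 37 infected
Step 7: +1 new -> 38 infected
Step 8: +0 new -> 38 infected

Answer: 38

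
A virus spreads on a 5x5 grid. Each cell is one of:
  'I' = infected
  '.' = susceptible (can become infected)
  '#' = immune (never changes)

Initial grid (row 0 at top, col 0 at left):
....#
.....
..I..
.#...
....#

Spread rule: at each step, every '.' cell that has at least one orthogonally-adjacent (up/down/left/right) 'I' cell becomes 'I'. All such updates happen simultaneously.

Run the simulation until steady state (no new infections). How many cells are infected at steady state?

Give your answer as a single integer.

Answer: 22

Derivation:
Step 0 (initial): 1 infected
Step 1: +4 new -> 5 infected
Step 2: +7 new -> 12 infected
Step 3: +8 new -> 20 infected
Step 4: +2 new -> 22 infected
Step 5: +0 new -> 22 infected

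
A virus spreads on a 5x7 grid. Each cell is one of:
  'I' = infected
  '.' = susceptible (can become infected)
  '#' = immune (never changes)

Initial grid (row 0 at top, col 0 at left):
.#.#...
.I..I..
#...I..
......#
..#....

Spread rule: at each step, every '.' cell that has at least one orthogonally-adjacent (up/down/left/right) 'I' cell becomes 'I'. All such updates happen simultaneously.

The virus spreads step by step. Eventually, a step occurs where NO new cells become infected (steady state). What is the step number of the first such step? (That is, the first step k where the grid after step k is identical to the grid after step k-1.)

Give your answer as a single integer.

Answer: 5

Derivation:
Step 0 (initial): 3 infected
Step 1: +9 new -> 12 infected
Step 2: +10 new -> 22 infected
Step 3: +6 new -> 28 infected
Step 4: +2 new -> 30 infected
Step 5: +0 new -> 30 infected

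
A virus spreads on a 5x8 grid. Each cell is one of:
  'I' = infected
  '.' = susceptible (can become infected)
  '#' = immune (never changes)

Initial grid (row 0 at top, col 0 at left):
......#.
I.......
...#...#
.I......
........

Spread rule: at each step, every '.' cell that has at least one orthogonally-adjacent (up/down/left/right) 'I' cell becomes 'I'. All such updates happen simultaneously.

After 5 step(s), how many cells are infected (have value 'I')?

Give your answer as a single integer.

Step 0 (initial): 2 infected
Step 1: +7 new -> 9 infected
Step 2: +6 new -> 15 infected
Step 3: +4 new -> 19 infected
Step 4: +5 new -> 24 infected
Step 5: +5 new -> 29 infected

Answer: 29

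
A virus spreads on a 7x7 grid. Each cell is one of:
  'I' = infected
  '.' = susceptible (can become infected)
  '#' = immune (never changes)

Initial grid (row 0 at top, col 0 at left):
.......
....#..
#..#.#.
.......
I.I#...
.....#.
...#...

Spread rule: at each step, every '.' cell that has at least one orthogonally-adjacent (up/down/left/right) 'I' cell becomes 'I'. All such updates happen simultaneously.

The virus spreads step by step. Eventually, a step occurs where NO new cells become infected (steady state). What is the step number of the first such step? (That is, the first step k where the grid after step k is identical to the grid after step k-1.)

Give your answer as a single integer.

Answer: 9

Derivation:
Step 0 (initial): 2 infected
Step 1: +5 new -> 7 infected
Step 2: +7 new -> 14 infected
Step 3: +5 new -> 19 infected
Step 4: +7 new -> 26 infected
Step 5: +6 new -> 32 infected
Step 6: +5 new -> 37 infected
Step 7: +3 new -> 40 infected
Step 8: +2 new -> 42 infected
Step 9: +0 new -> 42 infected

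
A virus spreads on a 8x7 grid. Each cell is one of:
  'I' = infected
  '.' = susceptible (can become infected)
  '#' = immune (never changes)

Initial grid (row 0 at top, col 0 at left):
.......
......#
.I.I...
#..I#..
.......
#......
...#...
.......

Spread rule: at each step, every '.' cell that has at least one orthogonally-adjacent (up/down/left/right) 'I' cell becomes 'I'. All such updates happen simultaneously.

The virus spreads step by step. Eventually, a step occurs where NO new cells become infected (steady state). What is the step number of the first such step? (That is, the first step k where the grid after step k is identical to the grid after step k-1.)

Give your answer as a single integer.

Answer: 8

Derivation:
Step 0 (initial): 3 infected
Step 1: +8 new -> 11 infected
Step 2: +10 new -> 21 infected
Step 3: +11 new -> 32 infected
Step 4: +7 new -> 39 infected
Step 5: +7 new -> 46 infected
Step 6: +4 new -> 50 infected
Step 7: +1 new -> 51 infected
Step 8: +0 new -> 51 infected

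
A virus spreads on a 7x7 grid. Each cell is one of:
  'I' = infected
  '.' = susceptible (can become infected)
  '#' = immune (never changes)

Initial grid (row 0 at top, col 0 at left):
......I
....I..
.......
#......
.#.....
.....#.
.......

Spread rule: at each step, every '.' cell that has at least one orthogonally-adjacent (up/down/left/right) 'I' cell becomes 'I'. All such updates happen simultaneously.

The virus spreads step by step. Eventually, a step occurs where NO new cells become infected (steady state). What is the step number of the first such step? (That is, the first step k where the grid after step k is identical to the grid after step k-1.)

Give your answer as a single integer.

Step 0 (initial): 2 infected
Step 1: +6 new -> 8 infected
Step 2: +6 new -> 14 infected
Step 3: +7 new -> 21 infected
Step 4: +8 new -> 29 infected
Step 5: +7 new -> 36 infected
Step 6: +4 new -> 40 infected
Step 7: +2 new -> 42 infected
Step 8: +2 new -> 44 infected
Step 9: +2 new -> 46 infected
Step 10: +0 new -> 46 infected

Answer: 10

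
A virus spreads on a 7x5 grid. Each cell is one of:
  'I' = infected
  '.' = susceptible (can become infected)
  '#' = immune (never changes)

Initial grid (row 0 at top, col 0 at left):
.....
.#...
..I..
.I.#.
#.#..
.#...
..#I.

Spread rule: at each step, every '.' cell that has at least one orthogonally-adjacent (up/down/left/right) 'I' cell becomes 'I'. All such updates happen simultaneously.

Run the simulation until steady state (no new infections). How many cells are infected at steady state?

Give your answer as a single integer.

Step 0 (initial): 3 infected
Step 1: +8 new -> 11 infected
Step 2: +7 new -> 18 infected
Step 3: +6 new -> 24 infected
Step 4: +2 new -> 26 infected
Step 5: +0 new -> 26 infected

Answer: 26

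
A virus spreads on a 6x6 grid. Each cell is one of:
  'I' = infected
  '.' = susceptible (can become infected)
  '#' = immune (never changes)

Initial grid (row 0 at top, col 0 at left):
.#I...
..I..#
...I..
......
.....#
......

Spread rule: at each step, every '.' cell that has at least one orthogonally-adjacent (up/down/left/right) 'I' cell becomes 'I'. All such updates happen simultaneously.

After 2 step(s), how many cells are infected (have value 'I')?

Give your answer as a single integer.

Step 0 (initial): 3 infected
Step 1: +6 new -> 9 infected
Step 2: +8 new -> 17 infected

Answer: 17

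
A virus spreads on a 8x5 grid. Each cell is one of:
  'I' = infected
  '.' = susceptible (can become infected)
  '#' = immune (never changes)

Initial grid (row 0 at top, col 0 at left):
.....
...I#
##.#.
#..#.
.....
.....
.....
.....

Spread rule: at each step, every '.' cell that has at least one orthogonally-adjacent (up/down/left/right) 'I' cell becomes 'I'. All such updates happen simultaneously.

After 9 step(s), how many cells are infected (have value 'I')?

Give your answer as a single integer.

Answer: 34

Derivation:
Step 0 (initial): 1 infected
Step 1: +2 new -> 3 infected
Step 2: +4 new -> 7 infected
Step 3: +3 new -> 10 infected
Step 4: +3 new -> 13 infected
Step 5: +3 new -> 16 infected
Step 6: +5 new -> 21 infected
Step 7: +6 new -> 27 infected
Step 8: +5 new -> 32 infected
Step 9: +2 new -> 34 infected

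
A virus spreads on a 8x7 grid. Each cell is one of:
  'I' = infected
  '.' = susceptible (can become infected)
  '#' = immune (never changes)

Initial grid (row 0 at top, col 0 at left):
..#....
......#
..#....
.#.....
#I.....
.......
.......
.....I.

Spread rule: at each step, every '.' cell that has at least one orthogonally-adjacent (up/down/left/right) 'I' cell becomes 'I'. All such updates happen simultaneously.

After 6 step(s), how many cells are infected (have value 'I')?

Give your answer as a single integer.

Step 0 (initial): 2 infected
Step 1: +5 new -> 7 infected
Step 2: +9 new -> 16 infected
Step 3: +11 new -> 27 infected
Step 4: +5 new -> 32 infected
Step 5: +4 new -> 36 infected
Step 6: +5 new -> 41 infected

Answer: 41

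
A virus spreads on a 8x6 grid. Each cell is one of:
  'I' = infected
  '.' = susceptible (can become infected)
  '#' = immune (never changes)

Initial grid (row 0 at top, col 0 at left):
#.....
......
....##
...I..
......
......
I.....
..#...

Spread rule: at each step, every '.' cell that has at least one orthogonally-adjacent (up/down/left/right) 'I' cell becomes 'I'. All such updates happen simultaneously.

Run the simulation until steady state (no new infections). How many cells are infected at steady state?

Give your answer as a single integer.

Answer: 44

Derivation:
Step 0 (initial): 2 infected
Step 1: +7 new -> 9 infected
Step 2: +11 new -> 20 infected
Step 3: +10 new -> 30 infected
Step 4: +8 new -> 38 infected
Step 5: +5 new -> 43 infected
Step 6: +1 new -> 44 infected
Step 7: +0 new -> 44 infected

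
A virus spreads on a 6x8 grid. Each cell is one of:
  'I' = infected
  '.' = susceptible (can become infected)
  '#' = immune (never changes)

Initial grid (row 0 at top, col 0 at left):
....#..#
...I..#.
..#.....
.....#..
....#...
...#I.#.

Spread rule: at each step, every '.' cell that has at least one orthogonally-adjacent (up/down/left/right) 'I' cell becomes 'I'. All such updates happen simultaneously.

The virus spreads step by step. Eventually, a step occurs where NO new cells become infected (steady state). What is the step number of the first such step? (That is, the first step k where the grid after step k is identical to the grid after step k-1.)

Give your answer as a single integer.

Step 0 (initial): 2 infected
Step 1: +5 new -> 7 infected
Step 2: +6 new -> 13 infected
Step 3: +9 new -> 22 infected
Step 4: +8 new -> 30 infected
Step 5: +6 new -> 36 infected
Step 6: +3 new -> 39 infected
Step 7: +1 new -> 40 infected
Step 8: +0 new -> 40 infected

Answer: 8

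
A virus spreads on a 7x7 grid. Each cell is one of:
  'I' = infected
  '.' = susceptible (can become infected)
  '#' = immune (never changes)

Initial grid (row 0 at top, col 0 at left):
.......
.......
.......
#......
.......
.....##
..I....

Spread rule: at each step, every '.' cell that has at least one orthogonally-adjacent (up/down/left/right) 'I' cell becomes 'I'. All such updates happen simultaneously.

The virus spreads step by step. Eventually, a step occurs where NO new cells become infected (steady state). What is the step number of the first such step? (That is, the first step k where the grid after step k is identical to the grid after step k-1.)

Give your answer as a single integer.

Answer: 11

Derivation:
Step 0 (initial): 1 infected
Step 1: +3 new -> 4 infected
Step 2: +5 new -> 9 infected
Step 3: +6 new -> 15 infected
Step 4: +6 new -> 21 infected
Step 5: +5 new -> 26 infected
Step 6: +7 new -> 33 infected
Step 7: +6 new -> 39 infected
Step 8: +4 new -> 43 infected
Step 9: +2 new -> 45 infected
Step 10: +1 new -> 46 infected
Step 11: +0 new -> 46 infected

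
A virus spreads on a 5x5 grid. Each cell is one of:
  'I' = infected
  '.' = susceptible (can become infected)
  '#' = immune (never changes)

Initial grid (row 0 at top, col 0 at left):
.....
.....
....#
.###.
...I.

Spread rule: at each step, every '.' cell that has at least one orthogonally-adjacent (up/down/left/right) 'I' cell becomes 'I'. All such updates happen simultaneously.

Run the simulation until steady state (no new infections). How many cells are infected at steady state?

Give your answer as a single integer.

Answer: 21

Derivation:
Step 0 (initial): 1 infected
Step 1: +2 new -> 3 infected
Step 2: +2 new -> 5 infected
Step 3: +1 new -> 6 infected
Step 4: +1 new -> 7 infected
Step 5: +1 new -> 8 infected
Step 6: +2 new -> 10 infected
Step 7: +3 new -> 13 infected
Step 8: +3 new -> 16 infected
Step 9: +2 new -> 18 infected
Step 10: +2 new -> 20 infected
Step 11: +1 new -> 21 infected
Step 12: +0 new -> 21 infected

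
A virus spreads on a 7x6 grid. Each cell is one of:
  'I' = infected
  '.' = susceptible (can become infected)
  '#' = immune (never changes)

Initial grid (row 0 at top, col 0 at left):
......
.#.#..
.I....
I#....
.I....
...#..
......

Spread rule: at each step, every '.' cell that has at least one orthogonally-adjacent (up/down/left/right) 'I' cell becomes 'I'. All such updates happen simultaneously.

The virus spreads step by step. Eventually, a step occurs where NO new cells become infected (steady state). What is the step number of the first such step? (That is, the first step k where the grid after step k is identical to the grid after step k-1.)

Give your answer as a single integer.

Answer: 7

Derivation:
Step 0 (initial): 3 infected
Step 1: +5 new -> 8 infected
Step 2: +8 new -> 16 infected
Step 3: +7 new -> 23 infected
Step 4: +8 new -> 31 infected
Step 5: +5 new -> 36 infected
Step 6: +2 new -> 38 infected
Step 7: +0 new -> 38 infected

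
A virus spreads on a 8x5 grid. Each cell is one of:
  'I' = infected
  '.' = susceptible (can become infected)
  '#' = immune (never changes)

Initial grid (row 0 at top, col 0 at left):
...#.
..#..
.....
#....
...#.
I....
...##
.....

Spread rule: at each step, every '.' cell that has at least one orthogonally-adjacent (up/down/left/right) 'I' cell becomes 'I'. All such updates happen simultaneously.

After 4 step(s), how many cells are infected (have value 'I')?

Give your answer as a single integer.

Step 0 (initial): 1 infected
Step 1: +3 new -> 4 infected
Step 2: +4 new -> 8 infected
Step 3: +5 new -> 13 infected
Step 4: +4 new -> 17 infected

Answer: 17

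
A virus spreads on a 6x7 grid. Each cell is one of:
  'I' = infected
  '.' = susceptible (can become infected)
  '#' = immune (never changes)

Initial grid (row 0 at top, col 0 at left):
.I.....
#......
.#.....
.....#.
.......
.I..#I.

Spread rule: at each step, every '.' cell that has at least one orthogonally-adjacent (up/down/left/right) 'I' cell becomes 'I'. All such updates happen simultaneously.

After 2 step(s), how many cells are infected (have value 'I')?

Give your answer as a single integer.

Step 0 (initial): 3 infected
Step 1: +8 new -> 11 infected
Step 2: +8 new -> 19 infected

Answer: 19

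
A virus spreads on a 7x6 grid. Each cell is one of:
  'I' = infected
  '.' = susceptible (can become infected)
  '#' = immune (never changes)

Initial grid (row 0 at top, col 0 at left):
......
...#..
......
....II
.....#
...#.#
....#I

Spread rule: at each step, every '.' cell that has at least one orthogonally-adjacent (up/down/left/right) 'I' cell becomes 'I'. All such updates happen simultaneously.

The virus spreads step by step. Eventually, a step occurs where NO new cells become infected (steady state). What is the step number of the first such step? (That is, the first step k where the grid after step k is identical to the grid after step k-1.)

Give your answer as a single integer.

Step 0 (initial): 3 infected
Step 1: +4 new -> 7 infected
Step 2: +6 new -> 13 infected
Step 3: +5 new -> 18 infected
Step 4: +6 new -> 24 infected
Step 5: +6 new -> 30 infected
Step 6: +5 new -> 35 infected
Step 7: +2 new -> 37 infected
Step 8: +0 new -> 37 infected

Answer: 8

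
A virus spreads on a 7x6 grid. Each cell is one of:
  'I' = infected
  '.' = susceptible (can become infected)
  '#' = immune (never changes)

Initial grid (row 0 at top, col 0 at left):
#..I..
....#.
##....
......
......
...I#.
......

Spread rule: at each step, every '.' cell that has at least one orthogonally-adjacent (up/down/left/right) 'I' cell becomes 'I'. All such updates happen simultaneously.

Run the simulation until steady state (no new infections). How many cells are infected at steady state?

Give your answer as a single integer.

Answer: 37

Derivation:
Step 0 (initial): 2 infected
Step 1: +6 new -> 8 infected
Step 2: +10 new -> 18 infected
Step 3: +11 new -> 29 infected
Step 4: +7 new -> 36 infected
Step 5: +1 new -> 37 infected
Step 6: +0 new -> 37 infected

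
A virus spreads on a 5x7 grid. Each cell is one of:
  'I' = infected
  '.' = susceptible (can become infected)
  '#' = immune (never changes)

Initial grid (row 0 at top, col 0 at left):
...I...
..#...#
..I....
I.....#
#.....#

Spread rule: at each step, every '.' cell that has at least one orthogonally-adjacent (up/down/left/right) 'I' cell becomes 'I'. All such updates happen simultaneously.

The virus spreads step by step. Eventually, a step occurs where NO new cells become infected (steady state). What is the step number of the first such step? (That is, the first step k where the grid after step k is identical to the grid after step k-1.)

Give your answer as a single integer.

Answer: 6

Derivation:
Step 0 (initial): 3 infected
Step 1: +8 new -> 11 infected
Step 2: +9 new -> 20 infected
Step 3: +6 new -> 26 infected
Step 4: +3 new -> 29 infected
Step 5: +1 new -> 30 infected
Step 6: +0 new -> 30 infected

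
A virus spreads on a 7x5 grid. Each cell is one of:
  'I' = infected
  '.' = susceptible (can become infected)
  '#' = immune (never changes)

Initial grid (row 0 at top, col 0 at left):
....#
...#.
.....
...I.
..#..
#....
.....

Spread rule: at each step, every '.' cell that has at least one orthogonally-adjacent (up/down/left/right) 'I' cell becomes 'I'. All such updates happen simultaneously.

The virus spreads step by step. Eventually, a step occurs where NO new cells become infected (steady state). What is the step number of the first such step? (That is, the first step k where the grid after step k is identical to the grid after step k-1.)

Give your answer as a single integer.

Answer: 7

Derivation:
Step 0 (initial): 1 infected
Step 1: +4 new -> 5 infected
Step 2: +5 new -> 10 infected
Step 3: +8 new -> 18 infected
Step 4: +7 new -> 25 infected
Step 5: +4 new -> 29 infected
Step 6: +2 new -> 31 infected
Step 7: +0 new -> 31 infected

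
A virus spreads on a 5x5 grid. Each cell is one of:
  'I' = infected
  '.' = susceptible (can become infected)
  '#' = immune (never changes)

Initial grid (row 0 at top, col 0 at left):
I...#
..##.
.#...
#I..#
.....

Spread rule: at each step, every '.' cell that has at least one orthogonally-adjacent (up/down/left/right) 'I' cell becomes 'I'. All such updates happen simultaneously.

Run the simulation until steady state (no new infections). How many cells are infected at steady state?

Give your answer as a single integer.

Step 0 (initial): 2 infected
Step 1: +4 new -> 6 infected
Step 2: +7 new -> 13 infected
Step 3: +3 new -> 16 infected
Step 4: +2 new -> 18 infected
Step 5: +1 new -> 19 infected
Step 6: +0 new -> 19 infected

Answer: 19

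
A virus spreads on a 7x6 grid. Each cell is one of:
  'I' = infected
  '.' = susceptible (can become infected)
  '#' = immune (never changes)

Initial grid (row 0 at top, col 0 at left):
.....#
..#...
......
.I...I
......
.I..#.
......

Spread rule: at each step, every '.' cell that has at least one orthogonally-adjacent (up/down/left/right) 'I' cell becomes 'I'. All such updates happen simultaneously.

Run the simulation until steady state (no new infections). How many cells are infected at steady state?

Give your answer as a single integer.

Step 0 (initial): 3 infected
Step 1: +10 new -> 13 infected
Step 2: +13 new -> 26 infected
Step 3: +7 new -> 33 infected
Step 4: +5 new -> 38 infected
Step 5: +1 new -> 39 infected
Step 6: +0 new -> 39 infected

Answer: 39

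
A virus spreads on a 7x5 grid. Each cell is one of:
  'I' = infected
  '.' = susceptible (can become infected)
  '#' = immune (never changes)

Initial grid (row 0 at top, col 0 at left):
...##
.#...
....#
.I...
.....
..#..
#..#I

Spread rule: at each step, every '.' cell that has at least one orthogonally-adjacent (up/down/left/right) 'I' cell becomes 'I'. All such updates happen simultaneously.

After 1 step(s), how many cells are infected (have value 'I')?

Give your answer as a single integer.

Answer: 7

Derivation:
Step 0 (initial): 2 infected
Step 1: +5 new -> 7 infected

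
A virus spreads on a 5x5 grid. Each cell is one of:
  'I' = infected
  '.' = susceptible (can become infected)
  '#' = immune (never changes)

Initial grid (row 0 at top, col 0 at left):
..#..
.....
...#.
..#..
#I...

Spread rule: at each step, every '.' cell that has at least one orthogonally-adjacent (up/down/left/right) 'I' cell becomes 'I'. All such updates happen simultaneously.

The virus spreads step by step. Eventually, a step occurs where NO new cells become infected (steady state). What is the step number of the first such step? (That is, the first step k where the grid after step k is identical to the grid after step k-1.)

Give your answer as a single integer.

Step 0 (initial): 1 infected
Step 1: +2 new -> 3 infected
Step 2: +3 new -> 6 infected
Step 3: +5 new -> 11 infected
Step 4: +4 new -> 15 infected
Step 5: +3 new -> 18 infected
Step 6: +2 new -> 20 infected
Step 7: +1 new -> 21 infected
Step 8: +0 new -> 21 infected

Answer: 8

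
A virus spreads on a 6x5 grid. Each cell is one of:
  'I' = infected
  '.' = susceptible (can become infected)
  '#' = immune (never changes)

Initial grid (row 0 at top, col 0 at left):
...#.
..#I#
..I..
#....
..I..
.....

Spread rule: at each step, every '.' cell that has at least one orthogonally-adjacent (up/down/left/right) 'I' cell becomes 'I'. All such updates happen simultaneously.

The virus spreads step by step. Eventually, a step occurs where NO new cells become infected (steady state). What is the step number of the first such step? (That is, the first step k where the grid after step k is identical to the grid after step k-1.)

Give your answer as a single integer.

Answer: 5

Derivation:
Step 0 (initial): 3 infected
Step 1: +6 new -> 9 infected
Step 2: +9 new -> 18 infected
Step 3: +5 new -> 23 infected
Step 4: +2 new -> 25 infected
Step 5: +0 new -> 25 infected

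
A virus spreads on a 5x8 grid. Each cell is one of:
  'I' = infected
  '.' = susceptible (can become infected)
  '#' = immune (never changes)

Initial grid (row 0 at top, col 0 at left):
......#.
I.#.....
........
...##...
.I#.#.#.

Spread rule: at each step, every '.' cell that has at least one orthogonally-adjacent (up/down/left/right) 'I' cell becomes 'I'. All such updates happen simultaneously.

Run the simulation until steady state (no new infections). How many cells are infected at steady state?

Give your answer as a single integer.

Step 0 (initial): 2 infected
Step 1: +5 new -> 7 infected
Step 2: +4 new -> 11 infected
Step 3: +2 new -> 13 infected
Step 4: +2 new -> 15 infected
Step 5: +3 new -> 18 infected
Step 6: +3 new -> 21 infected
Step 7: +3 new -> 24 infected
Step 8: +4 new -> 28 infected
Step 9: +2 new -> 30 infected
Step 10: +2 new -> 32 infected
Step 11: +0 new -> 32 infected

Answer: 32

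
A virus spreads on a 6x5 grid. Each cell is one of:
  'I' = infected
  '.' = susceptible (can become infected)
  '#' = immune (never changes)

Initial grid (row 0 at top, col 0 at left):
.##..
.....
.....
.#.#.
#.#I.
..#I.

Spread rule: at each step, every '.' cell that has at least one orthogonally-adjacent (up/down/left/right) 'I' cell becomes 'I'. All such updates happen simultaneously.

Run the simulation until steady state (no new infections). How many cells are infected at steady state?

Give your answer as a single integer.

Step 0 (initial): 2 infected
Step 1: +2 new -> 4 infected
Step 2: +1 new -> 5 infected
Step 3: +1 new -> 6 infected
Step 4: +2 new -> 8 infected
Step 5: +3 new -> 11 infected
Step 6: +4 new -> 15 infected
Step 7: +2 new -> 17 infected
Step 8: +2 new -> 19 infected
Step 9: +1 new -> 20 infected
Step 10: +0 new -> 20 infected

Answer: 20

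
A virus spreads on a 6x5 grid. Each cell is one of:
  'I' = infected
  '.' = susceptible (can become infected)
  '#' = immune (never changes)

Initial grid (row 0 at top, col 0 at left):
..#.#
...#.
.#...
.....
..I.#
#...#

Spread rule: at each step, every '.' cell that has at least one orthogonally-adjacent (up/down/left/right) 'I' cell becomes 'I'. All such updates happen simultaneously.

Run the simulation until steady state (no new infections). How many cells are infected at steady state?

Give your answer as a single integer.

Step 0 (initial): 1 infected
Step 1: +4 new -> 5 infected
Step 2: +6 new -> 11 infected
Step 3: +4 new -> 15 infected
Step 4: +3 new -> 18 infected
Step 5: +3 new -> 21 infected
Step 6: +1 new -> 22 infected
Step 7: +0 new -> 22 infected

Answer: 22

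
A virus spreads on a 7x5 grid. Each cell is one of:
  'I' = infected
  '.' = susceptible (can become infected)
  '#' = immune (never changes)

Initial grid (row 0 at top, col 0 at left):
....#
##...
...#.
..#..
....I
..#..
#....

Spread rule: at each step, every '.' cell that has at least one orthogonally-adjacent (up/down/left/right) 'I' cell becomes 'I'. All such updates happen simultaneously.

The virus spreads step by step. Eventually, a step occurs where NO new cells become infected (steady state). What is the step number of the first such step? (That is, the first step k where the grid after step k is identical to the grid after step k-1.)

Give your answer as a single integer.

Step 0 (initial): 1 infected
Step 1: +3 new -> 4 infected
Step 2: +5 new -> 9 infected
Step 3: +3 new -> 12 infected
Step 4: +5 new -> 17 infected
Step 5: +6 new -> 23 infected
Step 6: +3 new -> 26 infected
Step 7: +1 new -> 27 infected
Step 8: +1 new -> 28 infected
Step 9: +0 new -> 28 infected

Answer: 9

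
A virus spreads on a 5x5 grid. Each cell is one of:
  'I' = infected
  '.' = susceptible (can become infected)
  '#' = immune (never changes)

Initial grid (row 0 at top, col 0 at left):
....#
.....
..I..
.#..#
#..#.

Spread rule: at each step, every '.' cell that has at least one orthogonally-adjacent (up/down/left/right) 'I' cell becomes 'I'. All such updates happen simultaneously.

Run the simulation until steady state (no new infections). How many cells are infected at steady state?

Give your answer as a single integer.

Step 0 (initial): 1 infected
Step 1: +4 new -> 5 infected
Step 2: +7 new -> 12 infected
Step 3: +6 new -> 18 infected
Step 4: +1 new -> 19 infected
Step 5: +0 new -> 19 infected

Answer: 19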